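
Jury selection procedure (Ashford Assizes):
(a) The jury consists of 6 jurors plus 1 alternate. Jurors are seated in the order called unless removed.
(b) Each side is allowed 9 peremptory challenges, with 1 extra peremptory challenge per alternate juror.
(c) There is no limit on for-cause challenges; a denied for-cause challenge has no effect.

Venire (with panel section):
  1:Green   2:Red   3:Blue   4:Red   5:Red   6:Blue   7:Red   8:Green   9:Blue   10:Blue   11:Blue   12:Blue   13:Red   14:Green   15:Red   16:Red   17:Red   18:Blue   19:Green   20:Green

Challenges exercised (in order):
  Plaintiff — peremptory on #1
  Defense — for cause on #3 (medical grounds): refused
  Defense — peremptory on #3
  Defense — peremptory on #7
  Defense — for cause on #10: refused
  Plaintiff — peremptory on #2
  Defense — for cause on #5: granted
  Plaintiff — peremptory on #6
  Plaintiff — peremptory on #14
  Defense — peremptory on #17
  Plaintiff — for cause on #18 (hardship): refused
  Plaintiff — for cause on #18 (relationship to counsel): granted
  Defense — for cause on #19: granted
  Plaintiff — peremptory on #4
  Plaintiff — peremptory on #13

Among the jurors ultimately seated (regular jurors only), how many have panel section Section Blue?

4

Removed: #1, #2, #3, #4, #5, #6, #7, #13, #14, #17, #18, #19.
Seated jurors 1–6: #8, #9, #10, #11, #12, #15 (alternates #16 not counted).
Of those, in Section Blue: #9, #10, #11, #12 → 4.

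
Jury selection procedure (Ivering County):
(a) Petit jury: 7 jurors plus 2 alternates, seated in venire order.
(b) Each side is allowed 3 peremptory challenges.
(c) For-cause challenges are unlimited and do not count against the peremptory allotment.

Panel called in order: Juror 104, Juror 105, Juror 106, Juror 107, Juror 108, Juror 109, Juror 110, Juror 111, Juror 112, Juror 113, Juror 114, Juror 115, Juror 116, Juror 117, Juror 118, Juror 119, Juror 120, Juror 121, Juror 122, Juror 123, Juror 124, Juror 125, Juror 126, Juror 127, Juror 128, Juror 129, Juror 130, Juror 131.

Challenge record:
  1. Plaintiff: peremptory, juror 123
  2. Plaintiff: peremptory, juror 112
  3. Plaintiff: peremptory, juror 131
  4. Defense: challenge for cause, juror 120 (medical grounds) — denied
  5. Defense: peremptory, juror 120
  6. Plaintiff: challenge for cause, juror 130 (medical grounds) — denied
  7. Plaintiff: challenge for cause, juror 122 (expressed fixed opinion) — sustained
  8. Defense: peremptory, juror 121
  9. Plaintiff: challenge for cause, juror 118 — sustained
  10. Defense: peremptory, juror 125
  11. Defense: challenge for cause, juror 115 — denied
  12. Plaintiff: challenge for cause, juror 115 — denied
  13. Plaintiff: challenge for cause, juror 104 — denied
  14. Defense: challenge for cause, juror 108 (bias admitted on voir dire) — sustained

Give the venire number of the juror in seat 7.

111

Removed: #108, #112, #118, #120, #121, #122, #123, #125, #131. (#104, #115, #130 stay — for-cause denied.)
Seating in order: seats 1–7 → #104, #105, #106, #107, #109, #110, #111; alternates → #113, #114.
So seat 7 is #111.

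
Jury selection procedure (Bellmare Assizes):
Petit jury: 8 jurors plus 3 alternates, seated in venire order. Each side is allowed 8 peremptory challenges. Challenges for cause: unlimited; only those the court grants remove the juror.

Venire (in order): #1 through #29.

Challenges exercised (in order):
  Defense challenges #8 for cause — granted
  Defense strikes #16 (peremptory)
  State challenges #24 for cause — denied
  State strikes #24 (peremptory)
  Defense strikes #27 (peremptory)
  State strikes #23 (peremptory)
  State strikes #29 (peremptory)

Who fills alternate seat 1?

10

Removed: #8, #16, #23, #24, #27, #29.
Filling seats in venire order through position 9: #1, #2, #3, #4, #5, #6, #7, #9, #10.
So alternate 1 is #10.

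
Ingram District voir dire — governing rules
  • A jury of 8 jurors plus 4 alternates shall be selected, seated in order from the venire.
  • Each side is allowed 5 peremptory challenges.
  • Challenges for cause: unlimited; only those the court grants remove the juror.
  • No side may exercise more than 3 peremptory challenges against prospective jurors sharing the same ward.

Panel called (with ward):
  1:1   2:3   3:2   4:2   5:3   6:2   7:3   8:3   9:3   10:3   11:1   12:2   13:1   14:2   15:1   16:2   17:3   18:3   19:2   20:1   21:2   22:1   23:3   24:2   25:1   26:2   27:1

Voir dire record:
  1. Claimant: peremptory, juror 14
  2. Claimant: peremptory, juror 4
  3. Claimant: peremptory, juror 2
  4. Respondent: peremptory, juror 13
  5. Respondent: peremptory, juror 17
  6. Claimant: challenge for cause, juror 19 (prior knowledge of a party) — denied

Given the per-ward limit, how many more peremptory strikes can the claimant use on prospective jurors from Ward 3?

Claimant peremptories so far: #14, #4, #2 — 3 of 5 used, 2 left overall.
Against Ward 3: #2 — 1 used; per-ward cap 3 leaves 2.
Binding limit: min(2, 2) = 2.

2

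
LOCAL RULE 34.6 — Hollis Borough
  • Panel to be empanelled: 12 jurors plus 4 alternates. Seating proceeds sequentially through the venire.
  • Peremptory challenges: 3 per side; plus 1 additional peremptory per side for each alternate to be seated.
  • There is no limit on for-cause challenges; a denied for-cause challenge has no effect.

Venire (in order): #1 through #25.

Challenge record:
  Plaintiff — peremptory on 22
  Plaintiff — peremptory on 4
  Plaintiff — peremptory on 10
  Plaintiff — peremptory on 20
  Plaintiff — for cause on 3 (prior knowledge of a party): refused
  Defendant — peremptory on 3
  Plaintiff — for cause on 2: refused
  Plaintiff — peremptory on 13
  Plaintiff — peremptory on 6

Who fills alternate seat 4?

Removed: #3, #4, #6, #10, #13, #20, #22. (#2 stays — for-cause denied.)
Seating in order: seats 1–12 → #1, #2, #5, #7, #8, #9, #11, #12, #14, #15, #16, #17; alternates → #18, #19, #21, #23.
So alternate 4 is #23.

23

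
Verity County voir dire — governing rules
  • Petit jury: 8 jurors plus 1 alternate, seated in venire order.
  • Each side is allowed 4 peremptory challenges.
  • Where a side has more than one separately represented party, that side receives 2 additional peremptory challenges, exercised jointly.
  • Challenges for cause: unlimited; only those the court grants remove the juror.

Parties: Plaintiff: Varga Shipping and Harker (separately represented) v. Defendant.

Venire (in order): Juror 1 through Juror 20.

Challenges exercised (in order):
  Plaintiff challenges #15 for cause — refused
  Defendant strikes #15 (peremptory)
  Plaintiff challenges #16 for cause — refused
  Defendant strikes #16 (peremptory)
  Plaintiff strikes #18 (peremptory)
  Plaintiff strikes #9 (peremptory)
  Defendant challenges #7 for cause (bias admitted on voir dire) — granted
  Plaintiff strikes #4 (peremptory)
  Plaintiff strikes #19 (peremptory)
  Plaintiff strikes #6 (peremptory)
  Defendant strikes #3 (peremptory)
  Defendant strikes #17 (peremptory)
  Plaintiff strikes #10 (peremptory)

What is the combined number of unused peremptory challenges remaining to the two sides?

Plaintiff allotment: 4 base + 2 multi-party = 6. Defendant allotment: 4.
Plaintiff peremptories used: #18, #9, #4, #19, #6, #10 — 6 (for-cause on #15, #16 don't count).
Defendant peremptories used: #15, #16, #3, #17 — 4 (the for-cause on #7 doesn't count).
Remaining: (6 − 6) + (4 − 4) = 0.

0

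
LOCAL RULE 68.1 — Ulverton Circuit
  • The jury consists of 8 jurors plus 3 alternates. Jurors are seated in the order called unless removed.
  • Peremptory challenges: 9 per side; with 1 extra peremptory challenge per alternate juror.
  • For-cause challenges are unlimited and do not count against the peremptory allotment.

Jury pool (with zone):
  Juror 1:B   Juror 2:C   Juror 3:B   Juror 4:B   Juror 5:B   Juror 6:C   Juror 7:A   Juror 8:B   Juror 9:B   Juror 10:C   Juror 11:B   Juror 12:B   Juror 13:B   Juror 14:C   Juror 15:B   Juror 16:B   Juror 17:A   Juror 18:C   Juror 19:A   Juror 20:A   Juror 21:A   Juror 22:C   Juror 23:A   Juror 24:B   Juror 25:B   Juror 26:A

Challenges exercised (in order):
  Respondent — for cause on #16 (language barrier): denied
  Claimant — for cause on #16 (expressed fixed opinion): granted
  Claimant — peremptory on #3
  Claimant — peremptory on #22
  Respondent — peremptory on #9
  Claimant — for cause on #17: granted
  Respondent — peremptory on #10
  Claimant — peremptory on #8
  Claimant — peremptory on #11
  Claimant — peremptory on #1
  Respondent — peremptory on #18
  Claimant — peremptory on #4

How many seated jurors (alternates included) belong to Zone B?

4

Removed: #1, #3, #4, #8, #9, #10, #11, #16, #17, #18, #22.
Seated (11 incl. alternates): #2, #5, #6, #7, #12, #13, #14, #15, #19, #20, #21.
Of those, in Zone B: #5, #12, #13, #15 → 4.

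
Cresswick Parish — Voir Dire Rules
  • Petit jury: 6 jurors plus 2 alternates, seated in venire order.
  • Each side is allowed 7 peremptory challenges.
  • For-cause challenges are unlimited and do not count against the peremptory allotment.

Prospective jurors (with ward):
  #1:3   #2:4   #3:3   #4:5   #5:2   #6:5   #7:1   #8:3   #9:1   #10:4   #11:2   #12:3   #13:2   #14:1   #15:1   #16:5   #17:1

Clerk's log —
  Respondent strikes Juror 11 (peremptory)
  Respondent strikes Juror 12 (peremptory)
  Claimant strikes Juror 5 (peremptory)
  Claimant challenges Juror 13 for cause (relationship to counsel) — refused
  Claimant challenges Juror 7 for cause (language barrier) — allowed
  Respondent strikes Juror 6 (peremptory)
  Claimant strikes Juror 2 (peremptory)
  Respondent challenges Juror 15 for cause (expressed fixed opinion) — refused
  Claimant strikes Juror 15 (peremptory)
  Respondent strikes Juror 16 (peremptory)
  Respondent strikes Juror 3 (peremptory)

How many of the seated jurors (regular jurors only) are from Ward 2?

Removed: #2, #3, #5, #6, #7, #11, #12, #15, #16.
Seated jurors 1–6: #1, #4, #8, #9, #10, #13 (alternates #14, #17 not counted).
Of those, in Ward 2: #13 → 1.

1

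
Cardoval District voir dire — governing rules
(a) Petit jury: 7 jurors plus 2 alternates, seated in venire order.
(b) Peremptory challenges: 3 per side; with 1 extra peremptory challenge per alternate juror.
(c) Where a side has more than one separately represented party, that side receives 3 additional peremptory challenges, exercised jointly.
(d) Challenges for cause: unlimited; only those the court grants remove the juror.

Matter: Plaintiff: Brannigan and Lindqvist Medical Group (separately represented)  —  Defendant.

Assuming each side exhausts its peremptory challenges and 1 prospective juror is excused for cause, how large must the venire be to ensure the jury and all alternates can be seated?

Seats to fill: 7 + 2 alternates = 9.
Peremptories — Plaintiff: 3 + 1×2 + 3 = 8; Defendant: 3 + 1×2 = 5; total 13.
For-cause removals: 1.
Minimum venire: 9 + 13 + 1 = 23.

23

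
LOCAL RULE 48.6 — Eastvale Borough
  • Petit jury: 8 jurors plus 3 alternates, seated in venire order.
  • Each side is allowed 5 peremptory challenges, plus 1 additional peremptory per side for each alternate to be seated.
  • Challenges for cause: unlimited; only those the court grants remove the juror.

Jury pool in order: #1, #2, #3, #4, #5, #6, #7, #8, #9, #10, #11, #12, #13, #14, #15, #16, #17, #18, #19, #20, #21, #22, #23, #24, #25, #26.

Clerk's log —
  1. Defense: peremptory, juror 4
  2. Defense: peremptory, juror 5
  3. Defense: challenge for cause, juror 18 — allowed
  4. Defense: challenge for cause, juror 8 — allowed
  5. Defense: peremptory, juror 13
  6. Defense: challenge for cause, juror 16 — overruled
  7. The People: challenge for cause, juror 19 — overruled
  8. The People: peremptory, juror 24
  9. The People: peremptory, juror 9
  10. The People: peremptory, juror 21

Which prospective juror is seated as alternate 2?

15

Removed: #4, #5, #8, #9, #13, #18, #21, #24. (#16, #19 stay — for-cause denied.)
Filling seats in venire order through position 10: #1, #2, #3, #6, #7, #10, #11, #12, #14, #15.
So alternate 2 is #15.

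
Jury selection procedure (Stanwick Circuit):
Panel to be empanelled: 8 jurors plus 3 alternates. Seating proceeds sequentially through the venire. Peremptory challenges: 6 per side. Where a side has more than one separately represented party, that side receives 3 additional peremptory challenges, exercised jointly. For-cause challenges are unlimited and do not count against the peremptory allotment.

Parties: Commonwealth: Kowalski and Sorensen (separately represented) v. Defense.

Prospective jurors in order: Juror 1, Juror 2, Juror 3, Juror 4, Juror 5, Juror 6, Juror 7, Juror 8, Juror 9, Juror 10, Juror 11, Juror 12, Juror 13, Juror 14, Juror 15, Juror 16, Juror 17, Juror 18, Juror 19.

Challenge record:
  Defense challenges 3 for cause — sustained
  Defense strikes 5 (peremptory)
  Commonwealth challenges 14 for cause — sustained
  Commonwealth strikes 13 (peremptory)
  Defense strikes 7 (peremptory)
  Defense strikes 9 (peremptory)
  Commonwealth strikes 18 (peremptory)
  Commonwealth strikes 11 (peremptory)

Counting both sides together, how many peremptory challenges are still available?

9

Commonwealth allotment: 6 base + 3 multi-party = 9. Defense allotment: 6.
Commonwealth peremptories used: #13, #18, #11 — 3 (the for-cause on #14 doesn't count).
Defense peremptories used: #5, #7, #9 — 3 (the for-cause on #3 doesn't count).
Remaining: (9 − 3) + (6 − 3) = 9.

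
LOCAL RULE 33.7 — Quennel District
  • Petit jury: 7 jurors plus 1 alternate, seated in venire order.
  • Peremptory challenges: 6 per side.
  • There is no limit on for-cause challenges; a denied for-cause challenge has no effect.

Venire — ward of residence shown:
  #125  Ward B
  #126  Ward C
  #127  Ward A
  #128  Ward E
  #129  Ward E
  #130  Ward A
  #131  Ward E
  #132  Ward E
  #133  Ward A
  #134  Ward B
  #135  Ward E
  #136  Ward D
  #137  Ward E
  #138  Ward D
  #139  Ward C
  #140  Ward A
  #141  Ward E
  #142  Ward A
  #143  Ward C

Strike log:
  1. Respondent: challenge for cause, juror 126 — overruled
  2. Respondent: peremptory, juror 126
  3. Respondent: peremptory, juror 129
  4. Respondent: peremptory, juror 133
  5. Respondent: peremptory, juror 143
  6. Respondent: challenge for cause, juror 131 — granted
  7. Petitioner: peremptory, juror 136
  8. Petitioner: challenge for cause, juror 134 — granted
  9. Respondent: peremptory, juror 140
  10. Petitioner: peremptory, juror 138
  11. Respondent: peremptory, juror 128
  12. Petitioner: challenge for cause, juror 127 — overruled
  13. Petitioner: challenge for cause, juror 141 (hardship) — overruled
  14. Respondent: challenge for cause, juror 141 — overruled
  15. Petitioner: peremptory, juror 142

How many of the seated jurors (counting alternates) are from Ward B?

Removed: #126, #128, #129, #131, #133, #134, #136, #138, #140, #142, #143.
Seated (8 incl. alternates): #125, #127, #130, #132, #135, #137, #139, #141.
Of those, in Ward B: #125 → 1.

1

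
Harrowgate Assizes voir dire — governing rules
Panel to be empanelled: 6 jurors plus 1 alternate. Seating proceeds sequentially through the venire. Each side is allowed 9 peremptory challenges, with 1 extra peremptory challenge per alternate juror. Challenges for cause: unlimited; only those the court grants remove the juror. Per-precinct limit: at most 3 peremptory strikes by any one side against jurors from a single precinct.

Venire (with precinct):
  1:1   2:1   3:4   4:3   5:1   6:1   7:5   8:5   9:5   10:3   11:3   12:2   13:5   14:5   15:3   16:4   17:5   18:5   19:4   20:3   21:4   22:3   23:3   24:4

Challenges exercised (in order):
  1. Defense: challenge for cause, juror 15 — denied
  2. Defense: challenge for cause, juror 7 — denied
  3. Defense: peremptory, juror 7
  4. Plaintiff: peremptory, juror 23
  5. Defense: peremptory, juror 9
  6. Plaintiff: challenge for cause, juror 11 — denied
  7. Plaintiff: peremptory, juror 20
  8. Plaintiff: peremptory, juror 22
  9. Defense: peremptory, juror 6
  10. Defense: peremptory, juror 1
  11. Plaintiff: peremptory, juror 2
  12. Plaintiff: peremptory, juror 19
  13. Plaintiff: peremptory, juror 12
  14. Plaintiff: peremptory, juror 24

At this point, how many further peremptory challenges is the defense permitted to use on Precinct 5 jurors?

Defense peremptories so far: #7, #9, #6, #1 — 4 of 10 used, 6 left overall.
Against Precinct 5: #7, #9 — 2 used; per-precinct cap 3 leaves 1.
Binding limit: min(6, 1) = 1.

1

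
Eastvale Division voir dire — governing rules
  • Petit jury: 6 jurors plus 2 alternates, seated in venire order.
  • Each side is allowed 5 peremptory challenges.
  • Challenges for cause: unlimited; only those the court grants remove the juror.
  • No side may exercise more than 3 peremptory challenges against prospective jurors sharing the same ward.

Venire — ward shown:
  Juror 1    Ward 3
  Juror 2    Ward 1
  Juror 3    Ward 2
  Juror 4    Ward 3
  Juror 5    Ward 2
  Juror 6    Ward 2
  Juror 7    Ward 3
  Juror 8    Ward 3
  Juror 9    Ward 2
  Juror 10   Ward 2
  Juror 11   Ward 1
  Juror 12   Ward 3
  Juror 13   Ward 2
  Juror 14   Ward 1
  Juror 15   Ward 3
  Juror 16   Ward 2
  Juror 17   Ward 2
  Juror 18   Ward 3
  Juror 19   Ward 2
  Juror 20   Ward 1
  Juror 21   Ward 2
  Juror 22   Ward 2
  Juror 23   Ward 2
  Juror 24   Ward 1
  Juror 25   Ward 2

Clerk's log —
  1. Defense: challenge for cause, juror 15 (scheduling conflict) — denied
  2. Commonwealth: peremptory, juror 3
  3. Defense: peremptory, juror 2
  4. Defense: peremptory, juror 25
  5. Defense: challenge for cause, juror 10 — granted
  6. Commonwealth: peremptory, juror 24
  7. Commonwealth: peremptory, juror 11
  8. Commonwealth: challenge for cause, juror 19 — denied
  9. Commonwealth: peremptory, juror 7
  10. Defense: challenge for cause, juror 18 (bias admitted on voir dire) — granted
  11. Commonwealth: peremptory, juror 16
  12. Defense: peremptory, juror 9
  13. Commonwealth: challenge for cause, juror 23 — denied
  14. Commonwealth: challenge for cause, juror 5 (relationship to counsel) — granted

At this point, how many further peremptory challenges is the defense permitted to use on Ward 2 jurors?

1

Defense peremptories so far: #2, #25, #9 — 3 of 5 used, 2 left overall.
Against Ward 2: #25, #9 — 2 used; per-ward cap 3 leaves 1.
Binding limit: min(2, 1) = 1.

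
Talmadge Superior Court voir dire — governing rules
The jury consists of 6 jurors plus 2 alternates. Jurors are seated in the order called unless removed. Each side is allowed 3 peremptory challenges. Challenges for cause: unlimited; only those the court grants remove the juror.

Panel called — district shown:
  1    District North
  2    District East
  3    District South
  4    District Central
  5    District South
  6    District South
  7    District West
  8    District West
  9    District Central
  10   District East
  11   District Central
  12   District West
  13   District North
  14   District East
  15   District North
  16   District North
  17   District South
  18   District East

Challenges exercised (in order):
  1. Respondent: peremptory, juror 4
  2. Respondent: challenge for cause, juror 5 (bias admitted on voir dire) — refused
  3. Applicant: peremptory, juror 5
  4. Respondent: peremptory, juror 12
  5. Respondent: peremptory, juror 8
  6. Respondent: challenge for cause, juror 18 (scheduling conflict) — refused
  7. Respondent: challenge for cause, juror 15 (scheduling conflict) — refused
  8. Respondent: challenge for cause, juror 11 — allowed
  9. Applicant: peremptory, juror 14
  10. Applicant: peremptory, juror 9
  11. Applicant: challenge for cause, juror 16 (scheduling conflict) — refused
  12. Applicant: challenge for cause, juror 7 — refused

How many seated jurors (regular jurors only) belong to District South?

2

Removed: #4, #5, #8, #9, #11, #12, #14.
Seated jurors 1–6: #1, #2, #3, #6, #7, #10 (alternates #13, #15 not counted).
Of those, in District South: #3, #6 → 2.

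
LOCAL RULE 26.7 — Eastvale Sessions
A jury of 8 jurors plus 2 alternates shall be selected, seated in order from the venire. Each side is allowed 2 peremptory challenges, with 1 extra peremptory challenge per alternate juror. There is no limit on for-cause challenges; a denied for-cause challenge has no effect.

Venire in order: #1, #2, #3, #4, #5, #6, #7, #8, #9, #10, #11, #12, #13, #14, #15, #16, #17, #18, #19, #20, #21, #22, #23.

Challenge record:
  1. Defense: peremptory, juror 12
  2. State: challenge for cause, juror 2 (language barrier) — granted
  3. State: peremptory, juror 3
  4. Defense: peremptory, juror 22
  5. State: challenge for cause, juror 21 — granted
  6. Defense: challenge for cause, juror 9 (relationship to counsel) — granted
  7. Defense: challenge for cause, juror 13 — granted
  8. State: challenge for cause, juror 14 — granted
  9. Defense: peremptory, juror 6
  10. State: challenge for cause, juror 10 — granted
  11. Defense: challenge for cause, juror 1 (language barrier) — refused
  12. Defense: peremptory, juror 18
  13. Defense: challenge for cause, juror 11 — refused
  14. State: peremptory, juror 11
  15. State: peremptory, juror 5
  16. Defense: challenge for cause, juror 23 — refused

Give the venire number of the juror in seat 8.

19

Removed: #2, #3, #5, #6, #9, #10, #11, #12, #13, #14, #18, #21, #22. (#1, #23 stay — for-cause denied.)
Seating in order: seats 1–8 → #1, #4, #7, #8, #15, #16, #17, #19; alternates → #20, #23.
So seat 8 is #19.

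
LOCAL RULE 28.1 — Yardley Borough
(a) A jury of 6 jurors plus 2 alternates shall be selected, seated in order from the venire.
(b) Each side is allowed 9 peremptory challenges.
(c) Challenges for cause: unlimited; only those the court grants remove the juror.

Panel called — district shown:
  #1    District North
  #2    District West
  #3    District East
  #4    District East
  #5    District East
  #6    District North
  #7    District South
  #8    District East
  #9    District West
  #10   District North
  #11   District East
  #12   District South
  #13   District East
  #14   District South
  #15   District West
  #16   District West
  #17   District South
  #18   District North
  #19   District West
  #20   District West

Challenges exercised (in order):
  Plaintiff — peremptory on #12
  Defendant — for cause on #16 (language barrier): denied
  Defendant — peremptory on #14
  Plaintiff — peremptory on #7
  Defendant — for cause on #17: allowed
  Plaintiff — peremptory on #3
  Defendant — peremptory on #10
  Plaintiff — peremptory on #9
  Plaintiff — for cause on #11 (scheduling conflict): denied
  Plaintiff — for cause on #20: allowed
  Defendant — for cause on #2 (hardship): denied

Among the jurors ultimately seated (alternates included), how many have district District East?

Removed: #3, #7, #9, #10, #12, #14, #17, #20.
Seated (8 incl. alternates): #1, #2, #4, #5, #6, #8, #11, #13.
Of those, in District East: #4, #5, #8, #11, #13 → 5.

5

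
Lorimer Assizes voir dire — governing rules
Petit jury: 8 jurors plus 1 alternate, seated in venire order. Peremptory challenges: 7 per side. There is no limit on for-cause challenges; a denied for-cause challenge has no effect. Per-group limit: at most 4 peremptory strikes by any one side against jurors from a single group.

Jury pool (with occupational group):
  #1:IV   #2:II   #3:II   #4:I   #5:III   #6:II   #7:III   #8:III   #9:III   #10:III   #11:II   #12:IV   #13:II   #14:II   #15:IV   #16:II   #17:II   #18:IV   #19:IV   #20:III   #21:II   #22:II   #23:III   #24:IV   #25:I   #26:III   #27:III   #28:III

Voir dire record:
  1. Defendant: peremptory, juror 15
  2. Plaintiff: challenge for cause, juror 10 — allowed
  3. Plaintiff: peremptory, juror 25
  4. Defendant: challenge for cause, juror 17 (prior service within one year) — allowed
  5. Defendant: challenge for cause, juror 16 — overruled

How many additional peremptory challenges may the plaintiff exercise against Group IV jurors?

Plaintiff peremptories so far: #25 — 1 of 7 used, 6 left overall.
Against Group IV: none yet — per-group cap 4 leaves 4.
Binding limit: min(6, 4) = 4.

4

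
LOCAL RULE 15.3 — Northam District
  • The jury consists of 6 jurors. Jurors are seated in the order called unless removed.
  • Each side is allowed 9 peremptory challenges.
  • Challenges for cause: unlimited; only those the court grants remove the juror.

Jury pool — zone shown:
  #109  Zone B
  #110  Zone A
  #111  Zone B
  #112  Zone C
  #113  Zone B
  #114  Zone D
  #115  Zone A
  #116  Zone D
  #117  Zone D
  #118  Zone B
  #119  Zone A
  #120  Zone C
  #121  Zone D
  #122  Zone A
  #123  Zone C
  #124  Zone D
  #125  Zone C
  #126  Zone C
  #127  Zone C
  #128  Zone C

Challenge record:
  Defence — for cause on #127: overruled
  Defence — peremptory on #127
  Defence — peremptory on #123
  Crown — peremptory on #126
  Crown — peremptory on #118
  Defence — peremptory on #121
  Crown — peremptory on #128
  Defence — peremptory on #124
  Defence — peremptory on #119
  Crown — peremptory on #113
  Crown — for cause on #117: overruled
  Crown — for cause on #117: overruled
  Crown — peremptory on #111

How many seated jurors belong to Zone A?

Removed: #111, #113, #118, #119, #121, #123, #124, #126, #127, #128.
Seated jurors 1–6: #109, #110, #112, #114, #115, #116.
Of those, in Zone A: #110, #115 → 2.

2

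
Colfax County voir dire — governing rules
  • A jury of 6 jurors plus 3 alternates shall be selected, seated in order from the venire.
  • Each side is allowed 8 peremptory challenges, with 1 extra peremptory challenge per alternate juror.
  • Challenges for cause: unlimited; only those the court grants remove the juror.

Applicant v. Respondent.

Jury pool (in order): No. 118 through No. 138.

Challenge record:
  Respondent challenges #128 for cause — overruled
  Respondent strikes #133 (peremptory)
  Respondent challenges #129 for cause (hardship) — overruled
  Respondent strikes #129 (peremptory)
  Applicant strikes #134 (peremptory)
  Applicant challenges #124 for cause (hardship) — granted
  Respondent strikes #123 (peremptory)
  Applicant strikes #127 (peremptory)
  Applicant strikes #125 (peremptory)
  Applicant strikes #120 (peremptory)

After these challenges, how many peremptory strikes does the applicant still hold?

7

Applicant allotment: 8 base + 1 × 3 alternates = 11.
Applicant peremptories used: #134, #127, #125, #120 — 4 (the for-cause on #124 doesn't count).
Remaining: 11 − 4 = 7.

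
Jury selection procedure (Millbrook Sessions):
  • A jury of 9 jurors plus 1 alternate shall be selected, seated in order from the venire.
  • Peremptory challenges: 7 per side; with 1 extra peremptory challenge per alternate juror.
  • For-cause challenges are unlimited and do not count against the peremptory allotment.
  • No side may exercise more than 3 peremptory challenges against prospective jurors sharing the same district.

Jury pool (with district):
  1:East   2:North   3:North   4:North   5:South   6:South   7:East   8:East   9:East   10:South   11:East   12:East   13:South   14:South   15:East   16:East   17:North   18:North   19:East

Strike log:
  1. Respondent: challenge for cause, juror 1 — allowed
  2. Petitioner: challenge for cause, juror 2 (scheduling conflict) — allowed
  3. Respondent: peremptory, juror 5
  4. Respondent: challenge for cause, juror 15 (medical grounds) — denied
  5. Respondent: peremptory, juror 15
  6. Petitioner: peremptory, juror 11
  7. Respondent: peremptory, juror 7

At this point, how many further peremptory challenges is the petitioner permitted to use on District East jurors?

2

Petitioner peremptories so far: #11 — 1 of 8 used, 7 left overall.
Against District East: #11 — 1 used; per-district cap 3 leaves 2.
Binding limit: min(7, 2) = 2.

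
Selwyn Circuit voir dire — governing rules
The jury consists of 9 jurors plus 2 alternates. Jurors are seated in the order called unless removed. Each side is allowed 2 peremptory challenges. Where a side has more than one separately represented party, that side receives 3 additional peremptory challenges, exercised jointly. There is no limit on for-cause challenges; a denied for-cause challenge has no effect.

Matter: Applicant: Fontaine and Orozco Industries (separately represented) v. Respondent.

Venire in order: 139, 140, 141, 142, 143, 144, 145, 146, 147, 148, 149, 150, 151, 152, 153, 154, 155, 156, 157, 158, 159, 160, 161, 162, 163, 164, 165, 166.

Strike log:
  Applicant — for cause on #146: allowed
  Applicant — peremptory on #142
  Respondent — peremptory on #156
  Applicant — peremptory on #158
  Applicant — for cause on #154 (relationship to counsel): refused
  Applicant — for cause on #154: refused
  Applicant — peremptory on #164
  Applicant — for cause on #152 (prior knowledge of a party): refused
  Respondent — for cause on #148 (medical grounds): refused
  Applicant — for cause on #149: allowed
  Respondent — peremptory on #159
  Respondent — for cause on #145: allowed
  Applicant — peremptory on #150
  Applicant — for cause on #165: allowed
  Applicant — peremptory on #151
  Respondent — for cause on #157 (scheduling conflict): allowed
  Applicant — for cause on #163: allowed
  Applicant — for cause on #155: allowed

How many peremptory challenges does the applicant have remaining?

Applicant allotment: 2 base + 3 multi-party = 5.
Applicant peremptories used: #142, #158, #164, #150, #151 — 5 (for-cause on #146, #154, #154, #152, #149, #165, #163, #155 don't count).
Remaining: 5 − 5 = 0.

0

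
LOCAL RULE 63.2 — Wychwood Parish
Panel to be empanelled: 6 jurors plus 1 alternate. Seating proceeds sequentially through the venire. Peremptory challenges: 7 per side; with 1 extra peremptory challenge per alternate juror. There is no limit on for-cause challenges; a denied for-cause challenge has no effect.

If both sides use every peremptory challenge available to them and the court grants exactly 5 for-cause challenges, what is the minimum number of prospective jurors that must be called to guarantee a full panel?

Seats to fill: 6 + 1 alternates = 7.
Peremptories: 7 + 1×1 = 8 per side × 2 sides = 16.
For-cause removals: 5.
Minimum venire: 7 + 16 + 5 = 28.

28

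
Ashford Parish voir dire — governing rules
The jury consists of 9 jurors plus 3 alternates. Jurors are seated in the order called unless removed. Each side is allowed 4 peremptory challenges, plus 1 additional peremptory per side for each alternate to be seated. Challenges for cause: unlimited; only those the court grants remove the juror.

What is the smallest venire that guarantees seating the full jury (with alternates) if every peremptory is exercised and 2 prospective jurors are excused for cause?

28

Seats to fill: 9 + 3 alternates = 12.
Peremptories: 4 + 1×3 = 7 per side × 2 sides = 14.
For-cause removals: 2.
Minimum venire: 12 + 14 + 2 = 28.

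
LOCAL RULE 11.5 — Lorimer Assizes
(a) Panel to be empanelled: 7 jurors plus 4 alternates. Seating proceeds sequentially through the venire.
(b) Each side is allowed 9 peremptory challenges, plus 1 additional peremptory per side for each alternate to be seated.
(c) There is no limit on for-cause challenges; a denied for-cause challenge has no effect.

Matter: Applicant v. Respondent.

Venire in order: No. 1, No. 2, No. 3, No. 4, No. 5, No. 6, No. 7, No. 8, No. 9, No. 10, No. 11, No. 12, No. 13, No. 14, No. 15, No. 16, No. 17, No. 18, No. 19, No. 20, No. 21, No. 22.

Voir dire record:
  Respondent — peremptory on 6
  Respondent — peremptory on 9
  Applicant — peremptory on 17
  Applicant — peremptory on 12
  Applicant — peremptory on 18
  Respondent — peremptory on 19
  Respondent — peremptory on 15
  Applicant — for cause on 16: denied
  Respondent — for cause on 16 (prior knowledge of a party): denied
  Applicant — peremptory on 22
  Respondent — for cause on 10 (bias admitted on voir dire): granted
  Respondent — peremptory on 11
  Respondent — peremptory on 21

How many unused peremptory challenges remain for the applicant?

9

Applicant allotment: 9 base + 1 × 4 alternates = 13.
Applicant peremptories used: #17, #12, #18, #22 — 4 (the for-cause on #16 doesn't count).
Remaining: 13 − 4 = 9.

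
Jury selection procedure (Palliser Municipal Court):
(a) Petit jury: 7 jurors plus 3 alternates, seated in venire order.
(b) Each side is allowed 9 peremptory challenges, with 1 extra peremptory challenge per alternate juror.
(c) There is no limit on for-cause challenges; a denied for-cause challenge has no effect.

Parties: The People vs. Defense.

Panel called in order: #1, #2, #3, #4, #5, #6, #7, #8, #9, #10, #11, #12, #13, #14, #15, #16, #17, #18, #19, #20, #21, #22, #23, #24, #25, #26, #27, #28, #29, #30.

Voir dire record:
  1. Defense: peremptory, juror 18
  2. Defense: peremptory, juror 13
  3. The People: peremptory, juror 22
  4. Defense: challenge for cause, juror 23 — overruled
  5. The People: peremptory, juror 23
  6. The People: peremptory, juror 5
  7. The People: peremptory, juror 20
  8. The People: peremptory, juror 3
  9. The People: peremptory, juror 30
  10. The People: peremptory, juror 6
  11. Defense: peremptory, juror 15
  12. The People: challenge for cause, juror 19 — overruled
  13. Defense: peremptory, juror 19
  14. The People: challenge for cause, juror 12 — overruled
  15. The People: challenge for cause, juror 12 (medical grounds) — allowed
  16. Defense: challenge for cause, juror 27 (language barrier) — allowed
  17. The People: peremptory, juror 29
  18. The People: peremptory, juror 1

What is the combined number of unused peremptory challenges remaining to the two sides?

The People allotment: 9 base + 1 × 3 alternates = 12. Defense allotment: 9 base + 1 × 3 alternates = 12.
The People peremptories used: #22, #23, #5, #20, #3, #30, #6, #29, #1 — 9 (for-cause on #19, #12, #12 don't count).
Defense peremptories used: #18, #13, #15, #19 — 4 (for-cause on #23, #27 don't count).
Remaining: (12 − 9) + (12 − 4) = 11.

11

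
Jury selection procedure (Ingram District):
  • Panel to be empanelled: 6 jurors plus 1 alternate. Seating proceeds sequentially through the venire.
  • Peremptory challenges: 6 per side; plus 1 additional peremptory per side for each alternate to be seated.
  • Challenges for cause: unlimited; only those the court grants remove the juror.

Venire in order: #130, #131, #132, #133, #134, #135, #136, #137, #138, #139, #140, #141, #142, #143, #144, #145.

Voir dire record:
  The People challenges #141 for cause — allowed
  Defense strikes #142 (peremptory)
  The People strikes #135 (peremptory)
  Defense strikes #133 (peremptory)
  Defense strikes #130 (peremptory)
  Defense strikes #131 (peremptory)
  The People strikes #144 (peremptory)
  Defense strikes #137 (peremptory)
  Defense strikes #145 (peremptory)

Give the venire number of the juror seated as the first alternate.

143

Removed: #130, #131, #133, #135, #137, #141, #142, #144, #145.
Filling seats in venire order through position 7: #132, #134, #136, #138, #139, #140, #143.
So alternate 1 is #143.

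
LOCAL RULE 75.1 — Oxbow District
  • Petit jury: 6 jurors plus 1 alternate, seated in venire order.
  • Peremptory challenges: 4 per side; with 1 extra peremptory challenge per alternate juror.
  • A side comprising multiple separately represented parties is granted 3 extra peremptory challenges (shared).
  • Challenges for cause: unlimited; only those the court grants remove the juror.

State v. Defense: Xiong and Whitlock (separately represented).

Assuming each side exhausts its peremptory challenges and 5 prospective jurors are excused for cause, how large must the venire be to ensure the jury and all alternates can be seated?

25

Seats to fill: 6 + 1 alternates = 7.
Peremptories — State: 4 + 1×1 = 5; Defense: 4 + 1×1 + 3 = 8; total 13.
For-cause removals: 5.
Minimum venire: 7 + 13 + 5 = 25.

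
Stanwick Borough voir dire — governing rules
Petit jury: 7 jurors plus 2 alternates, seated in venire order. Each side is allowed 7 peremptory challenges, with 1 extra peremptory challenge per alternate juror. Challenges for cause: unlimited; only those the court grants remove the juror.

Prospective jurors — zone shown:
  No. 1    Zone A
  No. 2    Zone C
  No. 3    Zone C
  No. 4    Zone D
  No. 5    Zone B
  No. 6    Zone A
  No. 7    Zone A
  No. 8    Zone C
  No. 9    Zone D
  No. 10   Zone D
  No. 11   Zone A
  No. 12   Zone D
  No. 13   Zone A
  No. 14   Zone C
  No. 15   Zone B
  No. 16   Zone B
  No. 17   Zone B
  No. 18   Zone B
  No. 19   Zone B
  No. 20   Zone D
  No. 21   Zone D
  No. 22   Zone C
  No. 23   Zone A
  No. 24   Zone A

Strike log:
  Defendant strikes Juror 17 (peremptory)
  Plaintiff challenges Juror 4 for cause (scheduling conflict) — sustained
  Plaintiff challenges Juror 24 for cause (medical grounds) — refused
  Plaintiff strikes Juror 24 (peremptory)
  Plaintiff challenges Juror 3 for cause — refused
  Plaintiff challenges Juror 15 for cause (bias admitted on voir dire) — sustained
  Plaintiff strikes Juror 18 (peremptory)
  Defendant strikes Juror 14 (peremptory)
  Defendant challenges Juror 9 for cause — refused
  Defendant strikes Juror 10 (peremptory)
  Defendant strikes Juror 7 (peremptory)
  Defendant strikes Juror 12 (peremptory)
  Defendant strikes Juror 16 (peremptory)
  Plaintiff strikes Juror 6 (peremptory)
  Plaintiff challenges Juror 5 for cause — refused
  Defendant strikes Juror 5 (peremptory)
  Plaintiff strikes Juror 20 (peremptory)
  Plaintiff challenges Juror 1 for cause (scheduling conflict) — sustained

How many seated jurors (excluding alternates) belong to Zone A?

2

Removed: #1, #4, #5, #6, #7, #10, #12, #14, #15, #16, #17, #18, #20, #24.
Seated jurors 1–7: #2, #3, #8, #9, #11, #13, #19 (alternates #21, #22 not counted).
Of those, in Zone A: #11, #13 → 2.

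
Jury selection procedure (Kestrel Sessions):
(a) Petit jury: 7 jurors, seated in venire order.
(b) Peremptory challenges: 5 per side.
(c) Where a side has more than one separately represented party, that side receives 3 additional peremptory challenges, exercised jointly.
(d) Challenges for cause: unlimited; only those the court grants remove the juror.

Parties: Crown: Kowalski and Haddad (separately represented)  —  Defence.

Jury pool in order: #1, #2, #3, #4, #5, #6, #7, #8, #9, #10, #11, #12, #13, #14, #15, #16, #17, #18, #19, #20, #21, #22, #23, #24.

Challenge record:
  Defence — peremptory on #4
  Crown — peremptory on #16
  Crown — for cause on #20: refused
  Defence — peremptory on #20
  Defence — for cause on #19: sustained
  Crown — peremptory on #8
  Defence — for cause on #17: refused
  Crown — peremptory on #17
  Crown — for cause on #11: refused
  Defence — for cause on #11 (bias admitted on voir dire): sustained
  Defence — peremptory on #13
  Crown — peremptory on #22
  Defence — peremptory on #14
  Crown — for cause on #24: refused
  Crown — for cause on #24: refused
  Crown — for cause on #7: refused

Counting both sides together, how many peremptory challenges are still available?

5

Crown allotment: 5 base + 3 multi-party = 8. Defence allotment: 5.
Crown peremptories used: #16, #8, #17, #22 — 4 (for-cause on #20, #11, #24, #24, #7 don't count).
Defence peremptories used: #4, #20, #13, #14 — 4 (for-cause on #19, #17, #11 don't count).
Remaining: (8 − 4) + (5 − 4) = 5.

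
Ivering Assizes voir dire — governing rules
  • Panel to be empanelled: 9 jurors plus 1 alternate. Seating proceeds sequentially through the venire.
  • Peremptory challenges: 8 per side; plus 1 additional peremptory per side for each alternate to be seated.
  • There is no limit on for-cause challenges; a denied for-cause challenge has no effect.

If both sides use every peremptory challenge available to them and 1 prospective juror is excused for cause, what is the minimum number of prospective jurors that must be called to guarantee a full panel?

29

Seats to fill: 9 + 1 alternates = 10.
Peremptories: 8 + 1×1 = 9 per side × 2 sides = 18.
For-cause removals: 1.
Minimum venire: 10 + 18 + 1 = 29.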